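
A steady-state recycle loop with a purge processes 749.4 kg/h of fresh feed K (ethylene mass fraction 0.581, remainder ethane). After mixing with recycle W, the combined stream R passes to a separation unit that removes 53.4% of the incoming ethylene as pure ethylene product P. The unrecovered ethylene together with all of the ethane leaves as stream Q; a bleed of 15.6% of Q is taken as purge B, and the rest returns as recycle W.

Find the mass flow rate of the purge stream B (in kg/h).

ethane enters only via K and leaves only via the purge: 749.4×0.419 = 0.156×(ethane in Q), and the separation unit passes all ethane, so ethane in R = ethane in Q = 2012.8 kg/h.
ethylene in R: m_A = 749.4×0.581 + (1−0.156)·(1−0.534)·m_A, so m_A = 435.4/0.6067 = 717.66 kg/h.
Q = (1−0.534)×717.66 + 2012.8 = 2347.2 kg/h.
Purge B = 0.156×2347.2 = 366.17 kg/h.

366.2 kg/h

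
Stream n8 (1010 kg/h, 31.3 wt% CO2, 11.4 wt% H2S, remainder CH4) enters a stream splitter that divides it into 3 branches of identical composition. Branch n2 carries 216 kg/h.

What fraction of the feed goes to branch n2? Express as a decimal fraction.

Fraction to n2 = 216/1010 = 0.2139.

0.214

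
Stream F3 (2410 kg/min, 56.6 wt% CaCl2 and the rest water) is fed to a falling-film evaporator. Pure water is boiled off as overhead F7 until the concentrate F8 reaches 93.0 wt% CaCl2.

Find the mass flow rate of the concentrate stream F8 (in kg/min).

CaCl2 is conserved: 2410×0.566 = 1364.1 kg/min all reports to the concentrate.
Concentrate = 1364.1/(target fraction) = 1466.7 kg/min.

1467 kg/min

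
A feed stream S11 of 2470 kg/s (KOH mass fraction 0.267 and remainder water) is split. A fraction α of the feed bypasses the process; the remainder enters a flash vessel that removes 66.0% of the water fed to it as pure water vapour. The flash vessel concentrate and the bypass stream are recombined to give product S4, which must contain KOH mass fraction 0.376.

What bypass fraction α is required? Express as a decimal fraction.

0.401

All 2470×0.267 = 659.49 kg/s of KOH reaches S4, so S4 = 659.49/0.376 = 1754 kg/s and vapour = 716.04 kg/s.
The evaporator receives (1−α)·2470 of feed at 0.733 water and removes 0.660 of that water:
0.660×0.733×(1−α)×2470 = 716.04
(1−α) = 716.04/1194.9 = 0.5992;  α = 0.4008.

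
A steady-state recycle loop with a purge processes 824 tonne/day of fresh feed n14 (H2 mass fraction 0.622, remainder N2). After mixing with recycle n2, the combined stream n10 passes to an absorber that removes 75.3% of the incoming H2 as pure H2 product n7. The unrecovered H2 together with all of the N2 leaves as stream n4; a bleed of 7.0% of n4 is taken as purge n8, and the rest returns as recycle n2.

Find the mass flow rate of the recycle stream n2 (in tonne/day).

N2 enters only via n14 and leaves only via the purge: 824×0.378 = 0.070×(N2 in n4), and the absorber passes all N2, so N2 in n10 = N2 in n4 = 4449.6 tonne/day.
H2 in n10: m_A = 824×0.622 + (1−0.070)·(1−0.753)·m_A, so m_A = 512.53/0.7703 = 665.37 tonne/day.
n4 = (1−0.753)×665.37 + 4449.6 = 4613.9 tonne/day.
Recycle n2 = (1−0.070)×4613.9 = 4291 tonne/day.

4291 tonne/day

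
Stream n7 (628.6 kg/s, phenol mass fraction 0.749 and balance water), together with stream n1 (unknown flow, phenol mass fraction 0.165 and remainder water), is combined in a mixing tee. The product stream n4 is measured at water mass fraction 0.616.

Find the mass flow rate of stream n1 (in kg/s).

Let n1 be the unknown flow. Total out = 628.6 + n1.
water balance: 157.78 + 0.835·n1 = 0.616·(628.6 + n1)
(0.835 − 0.616)·n1 = 0.616×628.6 − 157.78 = 229.44
n1 = 229.44 / 0.219 = 1047.7 kg/s

1048 kg/s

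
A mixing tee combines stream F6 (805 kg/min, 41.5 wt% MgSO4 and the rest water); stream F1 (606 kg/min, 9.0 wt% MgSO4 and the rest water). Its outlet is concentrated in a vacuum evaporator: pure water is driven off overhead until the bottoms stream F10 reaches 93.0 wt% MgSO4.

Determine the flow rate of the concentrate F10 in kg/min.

417.9 kg/min

MgSO4 entering = 805×0.415 + 606×0.090 = 388.62 kg/min.
All MgSO4 reports to F10, so F10 = 388.62/0.930 = 417.87 kg/min.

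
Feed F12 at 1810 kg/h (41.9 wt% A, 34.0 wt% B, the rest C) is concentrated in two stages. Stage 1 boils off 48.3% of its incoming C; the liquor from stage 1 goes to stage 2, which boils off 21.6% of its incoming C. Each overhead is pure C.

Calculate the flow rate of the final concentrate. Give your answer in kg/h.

1551 kg/h

C in feed = 1810×0.241 = 436.21 kg/h.
After stage 1: C left = (1−0.483)×436.21 = 225.52; stream total = 1599.3 kg/h.
After stage 2: C left = (1−0.216)×225.52 = 176.81; final concentrate = 1550.6 kg/h.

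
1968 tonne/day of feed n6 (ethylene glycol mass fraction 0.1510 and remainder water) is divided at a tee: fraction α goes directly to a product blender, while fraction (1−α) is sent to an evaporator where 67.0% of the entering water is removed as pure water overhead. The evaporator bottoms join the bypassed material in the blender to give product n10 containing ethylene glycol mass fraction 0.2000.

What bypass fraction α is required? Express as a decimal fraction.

All 1968×0.151 = 297.17 tonne/day of ethylene glycol reaches n10, so n10 = 297.17/0.200 = 1485.8 tonne/day and vapour = 482.16 tonne/day.
The evaporator receives (1−α)·1968 of feed at 0.849 water and removes 0.670 of that water:
0.670×0.849×(1−α)×1968 = 482.16
(1−α) = 482.16/1119.5 = 0.4307;  α = 0.5693.

0.569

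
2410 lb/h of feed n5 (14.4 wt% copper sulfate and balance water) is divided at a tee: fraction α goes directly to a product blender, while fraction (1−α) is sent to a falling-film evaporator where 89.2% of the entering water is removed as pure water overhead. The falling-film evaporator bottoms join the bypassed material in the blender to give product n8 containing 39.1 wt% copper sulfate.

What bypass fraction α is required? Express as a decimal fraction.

0.173

All 2410×0.144 = 347.04 lb/h of copper sulfate reaches n8, so n8 = 347.04/0.391 = 887.57 lb/h and vapour = 1522.4 lb/h.
The evaporator receives (1−α)·2410 of feed at 0.856 water and removes 0.892 of that water:
0.892×0.856×(1−α)×2410 = 1522.4
(1−α) = 1522.4/1840.2 = 0.8273;  α = 0.1727.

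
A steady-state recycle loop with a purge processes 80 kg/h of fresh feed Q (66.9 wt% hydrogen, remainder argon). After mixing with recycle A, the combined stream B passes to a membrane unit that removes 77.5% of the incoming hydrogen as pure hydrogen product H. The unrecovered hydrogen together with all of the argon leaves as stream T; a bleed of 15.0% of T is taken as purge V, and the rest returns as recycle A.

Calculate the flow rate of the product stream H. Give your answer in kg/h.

hydrogen in B: m_A = 80×0.669 + (1−0.150)·(1−0.775)·m_A, so m_A = 53.52/0.8088 = 66.176 kg/h.
Product H = 0.775×66.176 = 51.287 kg/h.

51.29 kg/h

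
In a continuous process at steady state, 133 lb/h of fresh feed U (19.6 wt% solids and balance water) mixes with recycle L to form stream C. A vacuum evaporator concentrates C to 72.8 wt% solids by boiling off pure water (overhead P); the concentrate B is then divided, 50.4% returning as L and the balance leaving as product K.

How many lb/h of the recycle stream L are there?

36.39 lb/h

Overall solids balance (none leaves overhead): solids in fresh feed = solids in product, i.e. 133×0.196 = (1−0.504)·B·0.728.
B = 26.068/(0.728×0.496) = 72.193 lb/h.
Recycle L = 0.504×72.193 = 36.385 lb/h.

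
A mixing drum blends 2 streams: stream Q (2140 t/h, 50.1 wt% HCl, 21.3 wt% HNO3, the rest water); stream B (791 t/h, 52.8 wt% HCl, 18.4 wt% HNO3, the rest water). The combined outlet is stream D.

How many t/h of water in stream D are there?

water out = water in = 2140×0.286 + 791×0.288 = 839.85 t/h.

839.8 t/h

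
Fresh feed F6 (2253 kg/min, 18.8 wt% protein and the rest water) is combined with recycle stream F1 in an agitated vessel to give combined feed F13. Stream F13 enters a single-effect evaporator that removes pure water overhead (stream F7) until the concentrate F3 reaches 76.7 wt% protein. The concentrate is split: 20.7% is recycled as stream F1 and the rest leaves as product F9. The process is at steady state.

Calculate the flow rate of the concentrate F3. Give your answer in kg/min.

696.4 kg/min

Overall protein balance (none leaves overhead): protein in fresh feed = protein in product, i.e. 2253×0.188 = (1−0.207)·F3·0.767.
F3 = 423.56/(0.767×0.793) = 696.39 kg/min.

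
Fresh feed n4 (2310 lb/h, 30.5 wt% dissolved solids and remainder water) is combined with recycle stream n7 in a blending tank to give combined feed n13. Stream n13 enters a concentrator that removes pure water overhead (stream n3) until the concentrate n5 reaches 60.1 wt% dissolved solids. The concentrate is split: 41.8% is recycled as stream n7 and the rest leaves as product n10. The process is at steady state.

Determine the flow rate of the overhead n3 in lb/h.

Overall dissolved solids balance (none leaves overhead): dissolved solids in fresh feed = dissolved solids in product, i.e. 2310×0.305 = (1−0.418)·n5·0.601.
n5 = 704.55/(0.601×0.582) = 2014.3 lb/h.
Recycle n7 = 0.418×2014.3 = 841.96 lb/h.
Combined feed n13 = 2310 + 841.96 = 3152 lb/h.
Overhead n3 = n13 − n5 = 3152 − 2014.3 = 1137.7 lb/h.

1138 lb/h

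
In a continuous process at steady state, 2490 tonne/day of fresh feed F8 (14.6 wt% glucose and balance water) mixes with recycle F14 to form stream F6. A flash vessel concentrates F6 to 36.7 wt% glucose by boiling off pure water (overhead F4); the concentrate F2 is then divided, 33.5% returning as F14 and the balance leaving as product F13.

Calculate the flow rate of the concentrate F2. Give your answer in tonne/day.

1490 tonne/day

Overall glucose balance (none leaves overhead): glucose in fresh feed = glucose in product, i.e. 2490×0.146 = (1−0.335)·F2·0.367.
F2 = 363.54/(0.367×0.665) = 1489.6 tonne/day.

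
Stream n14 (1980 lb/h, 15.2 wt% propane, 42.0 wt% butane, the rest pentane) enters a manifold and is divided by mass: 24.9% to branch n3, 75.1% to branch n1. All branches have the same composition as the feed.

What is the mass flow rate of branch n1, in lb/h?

1487 lb/h

Branch n1 flow = 0.751×1980 = 1487 lb/h.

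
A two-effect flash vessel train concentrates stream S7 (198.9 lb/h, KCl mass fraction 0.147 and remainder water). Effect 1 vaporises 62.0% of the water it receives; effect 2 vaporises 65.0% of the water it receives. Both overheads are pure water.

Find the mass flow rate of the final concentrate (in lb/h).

51.8 lb/h

water in feed = 198.9×0.853 = 169.66 lb/h.
After stage 1: water left = (1−0.620)×169.66 = 64.471; stream total = 93.71 lb/h.
After stage 2: water left = (1−0.650)×64.471 = 22.565; final concentrate = 51.803 lb/h.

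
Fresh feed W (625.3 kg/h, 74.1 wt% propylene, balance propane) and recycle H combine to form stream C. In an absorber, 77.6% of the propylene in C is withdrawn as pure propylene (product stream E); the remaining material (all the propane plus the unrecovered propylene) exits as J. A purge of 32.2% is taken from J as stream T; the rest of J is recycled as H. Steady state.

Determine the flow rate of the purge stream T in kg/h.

propane enters only via W and leaves only via the purge: 625.3×0.259 = 0.322×(propane in J), and the absorber passes all propane, so propane in C = propane in J = 502.96 kg/h.
propylene in C: m_A = 625.3×0.741 + (1−0.322)·(1−0.776)·m_A, so m_A = 463.35/0.8481 = 546.32 kg/h.
J = (1−0.776)×546.32 + 502.96 = 625.33 kg/h.
Purge T = 0.322×625.33 = 201.36 kg/h.

201.4 kg/h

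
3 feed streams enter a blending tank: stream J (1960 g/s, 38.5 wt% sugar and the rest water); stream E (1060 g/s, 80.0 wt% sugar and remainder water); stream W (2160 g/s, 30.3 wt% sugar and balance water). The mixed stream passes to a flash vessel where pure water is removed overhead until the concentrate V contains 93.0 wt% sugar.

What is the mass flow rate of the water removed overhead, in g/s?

2753 g/s

sugar entering = 1960×0.385 + 1060×0.800 + 2160×0.303 = 2257.1 g/s.
All sugar reports to V, so V = 2257.1/0.930 = 2427 g/s.
Total feed = 5180 g/s; overhead = 5180 − 2427 = 2753 g/s.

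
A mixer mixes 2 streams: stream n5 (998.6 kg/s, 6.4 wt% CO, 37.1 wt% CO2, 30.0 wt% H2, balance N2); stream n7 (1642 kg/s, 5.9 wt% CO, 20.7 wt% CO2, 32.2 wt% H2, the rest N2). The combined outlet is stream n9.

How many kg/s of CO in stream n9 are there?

CO out = CO in = 998.6×0.064 + 1642×0.059 = 160.79 kg/s.

160.8 kg/s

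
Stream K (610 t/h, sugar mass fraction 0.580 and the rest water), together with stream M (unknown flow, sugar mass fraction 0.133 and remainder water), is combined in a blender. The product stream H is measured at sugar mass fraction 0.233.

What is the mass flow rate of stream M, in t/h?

2117 t/h

Let M be the unknown flow. Total out = 610 + M.
sugar balance: 353.8 + 0.133·M = 0.233·(610 + M)
(0.133 − 0.233)·M = 0.233×610 − 353.8 = -211.67
M = -211.67 / -0.100 = 2116.7 t/h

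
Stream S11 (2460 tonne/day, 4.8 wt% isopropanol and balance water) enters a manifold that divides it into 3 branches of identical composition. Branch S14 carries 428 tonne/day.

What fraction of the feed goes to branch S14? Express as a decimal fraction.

Fraction to S14 = 428/2460 = 0.1740.

0.174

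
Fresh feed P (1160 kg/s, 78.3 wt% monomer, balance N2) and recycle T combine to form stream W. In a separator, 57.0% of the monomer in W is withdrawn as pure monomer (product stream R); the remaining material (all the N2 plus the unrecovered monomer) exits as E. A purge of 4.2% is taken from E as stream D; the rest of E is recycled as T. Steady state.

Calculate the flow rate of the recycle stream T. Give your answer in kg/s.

6378 kg/s

N2 enters only via P and leaves only via the purge: 1160×0.217 = 0.042×(N2 in E), and the separator passes all N2, so N2 in W = N2 in E = 5993.3 kg/s.
monomer in W: m_A = 1160×0.783 + (1−0.042)·(1−0.570)·m_A, so m_A = 908.28/0.5881 = 1544.5 kg/s.
E = (1−0.570)×1544.5 + 5993.3 = 6657.5 kg/s.
Recycle T = (1−0.042)×6657.5 = 6377.9 kg/s.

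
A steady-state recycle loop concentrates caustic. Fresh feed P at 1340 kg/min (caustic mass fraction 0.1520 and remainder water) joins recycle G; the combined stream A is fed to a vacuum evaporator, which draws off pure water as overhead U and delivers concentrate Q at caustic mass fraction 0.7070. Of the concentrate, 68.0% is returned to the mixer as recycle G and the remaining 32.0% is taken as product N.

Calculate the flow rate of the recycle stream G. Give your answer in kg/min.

612.2 kg/min

Overall caustic balance (none leaves overhead): caustic in fresh feed = caustic in product, i.e. 1340×0.152 = (1−0.680)·Q·0.707.
Q = 203.68/(0.707×0.320) = 900.28 kg/min.
Recycle G = 0.680×900.28 = 612.19 kg/min.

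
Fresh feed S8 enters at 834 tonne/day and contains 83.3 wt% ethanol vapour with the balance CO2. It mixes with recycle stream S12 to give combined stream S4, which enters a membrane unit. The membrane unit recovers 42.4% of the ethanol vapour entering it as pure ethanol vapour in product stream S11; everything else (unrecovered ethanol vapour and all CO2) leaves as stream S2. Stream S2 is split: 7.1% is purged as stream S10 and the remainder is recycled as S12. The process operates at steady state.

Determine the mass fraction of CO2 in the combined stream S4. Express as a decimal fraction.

0.5676

CO2 enters only via S8 and leaves only via the purge: 834×0.167 = 0.071×(CO2 in S2), and the membrane unit passes all CO2, so CO2 in S4 = CO2 in S2 = 1961.7 tonne/day.
ethanol vapour in S4: m_A = 834×0.833 + (1−0.071)·(1−0.424)·m_A, so m_A = 694.72/0.4649 = 1494.4 tonne/day.
S4 = 1494.4 + 1961.7 = 3456 tonne/day.
CO2 fraction in S4 = 1961.7/3456 = 0.5676.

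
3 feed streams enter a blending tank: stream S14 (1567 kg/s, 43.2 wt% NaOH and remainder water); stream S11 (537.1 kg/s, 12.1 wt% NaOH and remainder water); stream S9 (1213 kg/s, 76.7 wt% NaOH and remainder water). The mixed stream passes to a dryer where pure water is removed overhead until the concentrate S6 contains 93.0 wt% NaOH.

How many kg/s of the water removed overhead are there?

1519 kg/s

NaOH entering = 1567×0.432 + 537.1×0.121 + 1213×0.767 = 1672.3 kg/s.
All NaOH reports to S6, so S6 = 1672.3/0.930 = 1798.2 kg/s.
Total feed = 3317.1 kg/s; overhead = 3317.1 − 1798.2 = 1518.9 kg/s.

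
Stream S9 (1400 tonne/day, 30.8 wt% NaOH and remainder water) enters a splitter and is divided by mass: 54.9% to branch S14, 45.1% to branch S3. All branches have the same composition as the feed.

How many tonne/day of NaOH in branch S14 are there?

Branch S14 total = 0.549×1400 = 768.6 tonne/day.
NaOH in S14 = 0.308×768.6 = 236.73 tonne/day.

236.7 tonne/day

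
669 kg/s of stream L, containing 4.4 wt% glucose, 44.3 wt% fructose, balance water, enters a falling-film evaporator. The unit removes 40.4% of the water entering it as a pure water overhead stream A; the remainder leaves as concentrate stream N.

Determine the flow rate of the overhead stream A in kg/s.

water entering = 669×0.513 = 343.2 kg/s; overhead removed = 0.404×343.2 = 138.65 kg/s.

138.7 kg/s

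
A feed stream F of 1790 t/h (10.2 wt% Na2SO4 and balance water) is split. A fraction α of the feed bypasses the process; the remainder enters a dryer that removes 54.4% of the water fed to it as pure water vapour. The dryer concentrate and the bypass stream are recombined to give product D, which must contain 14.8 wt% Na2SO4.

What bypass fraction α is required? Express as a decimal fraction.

All 1790×0.102 = 182.58 t/h of Na2SO4 reaches D, so D = 182.58/0.148 = 1233.6 t/h and vapour = 556.35 t/h.
The evaporator receives (1−α)·1790 of feed at 0.898 water and removes 0.544 of that water:
0.544×0.898×(1−α)×1790 = 556.35
(1−α) = 556.35/874.44 = 0.6362;  α = 0.3638.

0.364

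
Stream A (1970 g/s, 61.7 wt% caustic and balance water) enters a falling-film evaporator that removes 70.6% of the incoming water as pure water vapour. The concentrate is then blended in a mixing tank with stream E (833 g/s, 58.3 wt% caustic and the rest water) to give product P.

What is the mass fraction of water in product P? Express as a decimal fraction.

Vapour removed = 0.706×0.383×1970 = 532.68 g/s; concentrate = 1437.3 g/s.
water reaching the mixer = 221.83 (from concentrate) + 833×0.417 = 569.19 g/s.
Product flow = 1437.3 + 833 = 2270.3 g/s; water fraction = 0.251.

0.251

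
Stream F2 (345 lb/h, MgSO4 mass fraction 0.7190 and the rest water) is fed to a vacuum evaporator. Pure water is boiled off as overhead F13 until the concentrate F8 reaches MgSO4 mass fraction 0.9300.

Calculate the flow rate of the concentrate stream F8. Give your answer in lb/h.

MgSO4 is conserved: 345×0.719 = 248.05 lb/h all reports to the concentrate.
Concentrate = 248.05/(target fraction) = 266.73 lb/h.

266.7 lb/h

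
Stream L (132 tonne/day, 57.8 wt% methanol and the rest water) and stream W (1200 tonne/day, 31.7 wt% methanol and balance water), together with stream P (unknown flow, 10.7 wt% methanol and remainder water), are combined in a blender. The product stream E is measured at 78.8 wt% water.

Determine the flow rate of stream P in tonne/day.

Let P be the unknown flow. Total out = 1332 + P.
water balance: 875.3 + 0.893·P = 0.788·(1332 + P)
(0.893 − 0.788)·P = 0.788×1332 − 875.3 = 174.31
P = 174.31 / 0.105 = 1660.1 tonne/day

1660 tonne/day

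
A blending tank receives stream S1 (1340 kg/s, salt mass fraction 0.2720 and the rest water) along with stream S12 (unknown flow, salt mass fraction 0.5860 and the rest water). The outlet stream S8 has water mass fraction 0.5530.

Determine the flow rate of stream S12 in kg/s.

1687 kg/s

Let S12 be the unknown flow. Total out = 1340 + S12.
water balance: 975.52 + 0.414·S12 = 0.553·(1340 + S12)
(0.414 − 0.553)·S12 = 0.553×1340 − 975.52 = -234.5
S12 = -234.5 / -0.139 = 1687.1 kg/s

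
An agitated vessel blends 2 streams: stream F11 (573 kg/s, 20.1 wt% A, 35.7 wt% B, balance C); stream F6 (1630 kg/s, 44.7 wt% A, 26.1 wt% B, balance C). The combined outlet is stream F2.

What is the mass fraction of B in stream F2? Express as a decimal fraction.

Total flow out = 573 + 1630 = 2203 kg/s.
B in = 573×0.357 + 1630×0.261 = 629.99 kg/s.
B mass fraction in F2 = 629.99/2203 = 0.2860.

0.2860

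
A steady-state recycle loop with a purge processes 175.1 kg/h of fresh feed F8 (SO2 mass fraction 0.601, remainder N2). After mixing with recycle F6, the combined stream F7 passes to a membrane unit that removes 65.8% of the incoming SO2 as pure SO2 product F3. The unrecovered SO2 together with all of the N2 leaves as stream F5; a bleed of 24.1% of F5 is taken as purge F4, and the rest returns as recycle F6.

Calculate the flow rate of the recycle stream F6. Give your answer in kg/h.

256.9 kg/h

N2 enters only via F8 and leaves only via the purge: 175.1×0.399 = 0.241×(N2 in F5), and the membrane unit passes all N2, so N2 in F7 = N2 in F5 = 289.9 kg/h.
SO2 in F7: m_A = 175.1×0.601 + (1−0.241)·(1−0.658)·m_A, so m_A = 105.24/0.7404 = 142.13 kg/h.
F5 = (1−0.658)×142.13 + 289.9 = 338.5 kg/h.
Recycle F6 = (1−0.241)×338.5 = 256.92 kg/h.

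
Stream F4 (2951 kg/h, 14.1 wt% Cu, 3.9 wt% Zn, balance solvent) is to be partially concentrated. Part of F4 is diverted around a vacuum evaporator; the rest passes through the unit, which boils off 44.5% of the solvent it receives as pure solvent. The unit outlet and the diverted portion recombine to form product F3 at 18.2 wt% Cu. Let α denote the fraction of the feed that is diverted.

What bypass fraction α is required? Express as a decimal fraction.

0.383

All 2951×0.141 = 416.09 kg/h of Cu reaches F3, so F3 = 416.09/0.182 = 2286.2 kg/h and vapour = 664.79 kg/h.
The evaporator receives (1−α)·2951 of feed at 0.820 solvent and removes 0.445 of that solvent:
0.445×0.820×(1−α)×2951 = 664.79
(1−α) = 664.79/1076.8 = 0.6174;  α = 0.3826.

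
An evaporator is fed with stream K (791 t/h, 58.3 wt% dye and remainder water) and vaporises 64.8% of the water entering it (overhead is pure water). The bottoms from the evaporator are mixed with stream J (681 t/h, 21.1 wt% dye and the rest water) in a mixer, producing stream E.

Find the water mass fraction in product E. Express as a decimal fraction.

0.519

Vapour removed = 0.648×0.417×791 = 213.74 t/h; concentrate = 577.26 t/h.
water reaching the mixer = 116.11 (from concentrate) + 681×0.789 = 653.42 t/h.
Product flow = 577.26 + 681 = 1258.3 t/h; water fraction = 0.519.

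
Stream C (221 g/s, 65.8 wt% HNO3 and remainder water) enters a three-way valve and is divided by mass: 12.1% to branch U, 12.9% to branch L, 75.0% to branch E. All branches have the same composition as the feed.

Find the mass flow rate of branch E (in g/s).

Branch E flow = 0.750×221 = 165.75 g/s.

165.8 g/s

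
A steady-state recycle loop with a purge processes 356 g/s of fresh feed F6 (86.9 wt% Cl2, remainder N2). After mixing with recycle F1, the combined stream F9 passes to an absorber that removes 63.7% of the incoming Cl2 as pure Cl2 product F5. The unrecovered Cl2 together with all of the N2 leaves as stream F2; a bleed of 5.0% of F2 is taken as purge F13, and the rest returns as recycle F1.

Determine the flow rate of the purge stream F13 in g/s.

55.21 g/s

N2 enters only via F6 and leaves only via the purge: 356×0.131 = 0.050×(N2 in F2), and the absorber passes all N2, so N2 in F9 = N2 in F2 = 932.72 g/s.
Cl2 in F9: m_A = 356×0.869 + (1−0.050)·(1−0.637)·m_A, so m_A = 309.36/0.6552 = 472.2 g/s.
F2 = (1−0.637)×472.2 + 932.72 = 1104.1 g/s.
Purge F13 = 0.050×1104.1 = 55.206 g/s.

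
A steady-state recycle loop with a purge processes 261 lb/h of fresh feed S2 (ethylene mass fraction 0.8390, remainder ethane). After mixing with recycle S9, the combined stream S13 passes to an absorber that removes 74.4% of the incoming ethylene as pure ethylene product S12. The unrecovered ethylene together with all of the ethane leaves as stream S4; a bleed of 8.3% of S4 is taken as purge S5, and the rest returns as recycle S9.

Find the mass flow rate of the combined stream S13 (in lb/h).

792.4 lb/h

ethane enters only via S2 and leaves only via the purge: 261×0.161 = 0.083×(ethane in S4), and the absorber passes all ethane, so ethane in S13 = ethane in S4 = 506.28 lb/h.
ethylene in S13: m_A = 261×0.839 + (1−0.083)·(1−0.744)·m_A, so m_A = 218.98/0.7652 = 286.15 lb/h.
S13 = 286.15 + 506.28 = 792.43 lb/h.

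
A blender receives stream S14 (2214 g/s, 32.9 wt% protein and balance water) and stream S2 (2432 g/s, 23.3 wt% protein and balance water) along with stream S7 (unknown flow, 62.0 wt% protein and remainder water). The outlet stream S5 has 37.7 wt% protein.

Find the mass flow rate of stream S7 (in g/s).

1879 g/s

Let S7 be the unknown flow. Total out = 4646 + S7.
protein balance: 1295.1 + 0.620·S7 = 0.377·(4646 + S7)
(0.620 − 0.377)·S7 = 0.377×4646 − 1295.1 = 456.48
S7 = 456.48 / 0.243 = 1878.5 g/s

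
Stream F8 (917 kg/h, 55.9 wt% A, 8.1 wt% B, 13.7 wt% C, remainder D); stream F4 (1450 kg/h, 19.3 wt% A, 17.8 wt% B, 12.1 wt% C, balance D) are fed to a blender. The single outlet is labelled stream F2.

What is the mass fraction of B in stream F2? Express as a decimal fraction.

Total flow out = 917 + 1450 = 2367 kg/h.
B in = 917×0.081 + 1450×0.178 = 332.38 kg/h.
B mass fraction in F2 = 332.38/2367 = 0.140.

0.140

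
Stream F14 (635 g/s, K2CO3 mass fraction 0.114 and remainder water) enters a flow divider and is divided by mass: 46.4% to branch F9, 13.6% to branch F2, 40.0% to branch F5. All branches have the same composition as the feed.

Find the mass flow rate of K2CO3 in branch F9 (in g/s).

Branch F9 total = 0.464×635 = 294.64 g/s.
K2CO3 in F9 = 0.114×294.64 = 33.589 g/s.

33.59 g/s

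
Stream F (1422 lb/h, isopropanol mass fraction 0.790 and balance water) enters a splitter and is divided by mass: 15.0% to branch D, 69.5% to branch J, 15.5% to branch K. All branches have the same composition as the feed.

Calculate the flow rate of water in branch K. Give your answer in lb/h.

Branch K total = 0.155×1422 = 220.41 lb/h.
water in K = 0.210×220.41 = 46.286 lb/h.

46.29 lb/h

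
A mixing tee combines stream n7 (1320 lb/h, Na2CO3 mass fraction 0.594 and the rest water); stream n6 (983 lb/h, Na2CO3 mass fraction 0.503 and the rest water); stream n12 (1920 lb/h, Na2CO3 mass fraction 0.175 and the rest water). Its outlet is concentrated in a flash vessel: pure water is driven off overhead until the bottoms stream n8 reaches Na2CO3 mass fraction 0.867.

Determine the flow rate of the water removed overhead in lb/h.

2361 lb/h

Na2CO3 entering = 1320×0.594 + 983×0.503 + 1920×0.175 = 1614.5 lb/h.
All Na2CO3 reports to n8, so n8 = 1614.5/0.867 = 1862.2 lb/h.
Total feed = 4223 lb/h; overhead = 4223 − 1862.2 = 2360.8 lb/h.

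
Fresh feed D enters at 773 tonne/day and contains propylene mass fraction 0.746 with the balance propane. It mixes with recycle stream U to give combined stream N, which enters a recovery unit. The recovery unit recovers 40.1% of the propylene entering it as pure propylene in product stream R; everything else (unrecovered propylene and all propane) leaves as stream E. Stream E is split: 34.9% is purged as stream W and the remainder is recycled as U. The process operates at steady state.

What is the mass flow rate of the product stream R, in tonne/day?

379.1 tonne/day

propylene in N: m_A = 773×0.746 + (1−0.349)·(1−0.401)·m_A, so m_A = 576.66/0.6101 = 945.26 tonne/day.
Product R = 0.401×945.26 = 379.05 tonne/day.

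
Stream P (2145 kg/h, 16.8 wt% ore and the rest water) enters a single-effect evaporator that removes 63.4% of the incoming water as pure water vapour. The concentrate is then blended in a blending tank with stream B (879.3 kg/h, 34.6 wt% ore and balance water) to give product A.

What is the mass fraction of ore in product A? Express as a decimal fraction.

Vapour removed = 0.634×0.832×2145 = 1131.5 kg/h; concentrate = 1013.5 kg/h.
ore reaching the mixer = 360.36 (from concentrate) + 879.3×0.346 = 664.6 kg/h.
Product flow = 1013.5 + 879.3 = 1892.8 kg/h; ore fraction = 0.351.

0.351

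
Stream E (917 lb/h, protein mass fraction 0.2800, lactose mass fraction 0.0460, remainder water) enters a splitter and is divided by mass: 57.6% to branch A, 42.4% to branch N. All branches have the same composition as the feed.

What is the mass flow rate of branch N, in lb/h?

Branch N flow = 0.424×917 = 388.81 lb/h.

388.8 lb/h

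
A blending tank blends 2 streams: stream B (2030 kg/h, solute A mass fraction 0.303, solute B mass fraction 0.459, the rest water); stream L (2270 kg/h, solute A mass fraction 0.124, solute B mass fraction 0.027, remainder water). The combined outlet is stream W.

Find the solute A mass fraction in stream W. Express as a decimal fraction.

Total flow out = 2030 + 2270 = 4300 kg/h.
solute A in = 2030×0.303 + 2270×0.124 = 896.57 kg/h.
solute A mass fraction in W = 896.57/4300 = 0.209.

0.209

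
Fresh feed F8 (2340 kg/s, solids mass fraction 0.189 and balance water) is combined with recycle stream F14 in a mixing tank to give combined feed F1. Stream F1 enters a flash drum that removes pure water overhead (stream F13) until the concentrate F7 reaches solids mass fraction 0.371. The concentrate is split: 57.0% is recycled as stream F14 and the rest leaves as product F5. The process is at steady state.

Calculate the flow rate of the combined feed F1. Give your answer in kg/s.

Overall solids balance (none leaves overhead): solids in fresh feed = solids in product, i.e. 2340×0.189 = (1−0.570)·F7·0.371.
F7 = 442.26/(0.371×0.430) = 2772.3 kg/s.
Recycle F14 = 0.570×2772.3 = 1580.2 kg/s.
Combined feed F1 = 2340 + 1580.2 = 3920.2 kg/s.

3920 kg/s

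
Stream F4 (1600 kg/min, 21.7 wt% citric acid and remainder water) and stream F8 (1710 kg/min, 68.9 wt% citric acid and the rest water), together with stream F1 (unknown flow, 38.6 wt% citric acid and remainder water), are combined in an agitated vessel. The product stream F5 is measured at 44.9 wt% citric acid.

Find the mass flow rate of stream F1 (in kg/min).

622.2 kg/min

Let F1 be the unknown flow. Total out = 3310 + F1.
citric acid balance: 1525.4 + 0.386·F1 = 0.449·(3310 + F1)
(0.386 − 0.449)·F1 = 0.449×3310 − 1525.4 = -39.2
F1 = -39.2 / -0.063 = 622.22 kg/min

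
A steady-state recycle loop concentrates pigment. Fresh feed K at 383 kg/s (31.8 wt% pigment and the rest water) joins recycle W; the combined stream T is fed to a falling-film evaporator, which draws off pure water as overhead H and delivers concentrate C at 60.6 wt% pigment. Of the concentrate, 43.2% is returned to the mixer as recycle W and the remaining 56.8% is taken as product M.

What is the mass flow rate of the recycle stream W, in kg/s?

Overall pigment balance (none leaves overhead): pigment in fresh feed = pigment in product, i.e. 383×0.318 = (1−0.432)·C·0.606.
C = 121.79/(0.606×0.568) = 353.84 kg/s.
Recycle W = 0.432×353.84 = 152.86 kg/s.

152.9 kg/s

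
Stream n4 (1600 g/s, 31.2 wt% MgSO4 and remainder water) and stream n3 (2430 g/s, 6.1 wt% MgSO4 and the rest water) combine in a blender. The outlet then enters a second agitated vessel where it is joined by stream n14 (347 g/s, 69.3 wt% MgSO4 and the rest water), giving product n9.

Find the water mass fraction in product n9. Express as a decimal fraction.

Overall, product flow = 4377 g/s.
water in = 1600×0.688 + 2430×0.939 + 347×0.307 = 3489.1 g/s.
water fraction in n9 = 0.7971.

0.7971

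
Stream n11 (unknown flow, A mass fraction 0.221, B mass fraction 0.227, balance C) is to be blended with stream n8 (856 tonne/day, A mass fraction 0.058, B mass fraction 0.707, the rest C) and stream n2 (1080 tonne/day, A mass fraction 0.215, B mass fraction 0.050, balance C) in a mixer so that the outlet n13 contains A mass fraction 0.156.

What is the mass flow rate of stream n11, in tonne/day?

Let n11 be the unknown flow. Total out = 1936 + n11.
A balance: 281.85 + 0.221·n11 = 0.156·(1936 + n11)
(0.221 − 0.156)·n11 = 0.156×1936 − 281.85 = 20.168
n11 = 20.168 / 0.065 = 310.28 tonne/day

310.3 tonne/day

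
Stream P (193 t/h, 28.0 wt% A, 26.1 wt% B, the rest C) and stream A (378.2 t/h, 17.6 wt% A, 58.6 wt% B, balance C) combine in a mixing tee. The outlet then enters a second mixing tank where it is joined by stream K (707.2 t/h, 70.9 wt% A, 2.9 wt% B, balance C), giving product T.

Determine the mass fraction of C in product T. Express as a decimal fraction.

Overall, product flow = 1278.4 t/h.
C in = 193×0.459 + 378.2×0.238 + 707.2×0.262 = 363.88 t/h.
C fraction in T = 0.285.

0.285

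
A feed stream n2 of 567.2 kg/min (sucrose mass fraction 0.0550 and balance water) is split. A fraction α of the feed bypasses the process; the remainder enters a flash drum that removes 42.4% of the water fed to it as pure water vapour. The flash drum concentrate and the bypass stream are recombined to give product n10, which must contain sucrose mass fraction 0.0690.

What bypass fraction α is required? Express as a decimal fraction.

0.494

All 567.2×0.055 = 31.196 kg/min of sucrose reaches n10, so n10 = 31.196/0.069 = 452.12 kg/min and vapour = 115.08 kg/min.
The evaporator receives (1−α)·567.2 of feed at 0.945 water and removes 0.424 of that water:
0.424×0.945×(1−α)×567.2 = 115.08
(1−α) = 115.08/227.27 = 0.5064;  α = 0.4936.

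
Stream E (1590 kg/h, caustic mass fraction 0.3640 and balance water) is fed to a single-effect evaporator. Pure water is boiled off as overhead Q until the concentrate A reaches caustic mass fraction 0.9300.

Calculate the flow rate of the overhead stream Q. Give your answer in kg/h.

caustic is conserved: 1590×0.364 = 578.76 kg/h all reports to the concentrate.
Concentrate = 578.76/(target fraction) = 622.32 kg/h.
Overhead = 1590 − 622.32 = 967.68 kg/h.

967.7 kg/h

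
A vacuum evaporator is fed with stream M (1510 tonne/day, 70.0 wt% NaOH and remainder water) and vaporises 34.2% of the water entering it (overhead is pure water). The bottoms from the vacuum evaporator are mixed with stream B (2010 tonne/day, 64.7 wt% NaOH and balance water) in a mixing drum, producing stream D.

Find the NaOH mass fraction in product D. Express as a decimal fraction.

0.701

Vapour removed = 0.342×0.300×1510 = 154.93 tonne/day; concentrate = 1355.1 tonne/day.
NaOH reaching the mixer = 1057 (from concentrate) + 2010×0.647 = 2357.5 tonne/day.
Product flow = 1355.1 + 2010 = 3365.1 tonne/day; NaOH fraction = 0.701.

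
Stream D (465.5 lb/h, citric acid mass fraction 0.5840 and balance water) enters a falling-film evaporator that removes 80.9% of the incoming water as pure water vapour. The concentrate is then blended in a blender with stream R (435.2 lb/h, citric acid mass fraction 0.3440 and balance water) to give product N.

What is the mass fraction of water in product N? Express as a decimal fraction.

0.4334

Vapour removed = 0.809×0.416×465.5 = 156.66 lb/h; concentrate = 308.84 lb/h.
water reaching the mixer = 36.987 (from concentrate) + 435.2×0.656 = 322.48 lb/h.
Product flow = 308.84 + 435.2 = 744.04 lb/h; water fraction = 0.4334.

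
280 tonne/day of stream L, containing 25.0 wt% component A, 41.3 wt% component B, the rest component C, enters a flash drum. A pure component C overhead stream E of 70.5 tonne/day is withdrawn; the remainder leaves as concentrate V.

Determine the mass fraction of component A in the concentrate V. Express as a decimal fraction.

0.334

component A is not removed: 280×0.250 = 70 tonne/day of component A enters V.
Concentrate = 280 − 70.5 = 209.5 tonne/day.
Mass fraction = 70/209.5 = 0.334.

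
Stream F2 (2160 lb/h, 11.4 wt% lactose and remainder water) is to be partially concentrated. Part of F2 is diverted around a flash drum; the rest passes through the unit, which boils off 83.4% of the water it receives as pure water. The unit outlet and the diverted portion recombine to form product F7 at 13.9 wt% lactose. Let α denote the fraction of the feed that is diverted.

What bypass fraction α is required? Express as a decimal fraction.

0.757

All 2160×0.114 = 246.24 lb/h of lactose reaches F7, so F7 = 246.24/0.139 = 1771.5 lb/h and vapour = 388.49 lb/h.
The evaporator receives (1−α)·2160 of feed at 0.886 water and removes 0.834 of that water:
0.834×0.886×(1−α)×2160 = 388.49
(1−α) = 388.49/1596.1 = 0.2434;  α = 0.7566.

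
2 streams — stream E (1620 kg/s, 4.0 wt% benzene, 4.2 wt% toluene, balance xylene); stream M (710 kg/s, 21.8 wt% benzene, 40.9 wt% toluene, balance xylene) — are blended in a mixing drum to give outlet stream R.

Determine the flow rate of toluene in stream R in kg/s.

toluene out = toluene in = 1620×0.042 + 710×0.409 = 358.43 kg/s.

358.4 kg/s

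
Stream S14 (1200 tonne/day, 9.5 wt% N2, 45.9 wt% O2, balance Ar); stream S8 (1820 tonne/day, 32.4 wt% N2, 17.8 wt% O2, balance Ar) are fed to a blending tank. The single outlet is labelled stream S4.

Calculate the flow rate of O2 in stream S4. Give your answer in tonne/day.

O2 out = O2 in = 1200×0.459 + 1820×0.178 = 874.76 tonne/day.

874.8 tonne/day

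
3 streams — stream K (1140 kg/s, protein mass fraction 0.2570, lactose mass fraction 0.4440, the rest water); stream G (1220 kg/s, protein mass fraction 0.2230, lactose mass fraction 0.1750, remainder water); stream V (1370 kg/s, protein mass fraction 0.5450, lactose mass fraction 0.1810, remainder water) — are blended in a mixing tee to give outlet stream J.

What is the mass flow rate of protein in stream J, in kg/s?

1312 kg/s

protein out = protein in = 1140×0.257 + 1220×0.223 + 1370×0.545 = 1311.7 kg/s.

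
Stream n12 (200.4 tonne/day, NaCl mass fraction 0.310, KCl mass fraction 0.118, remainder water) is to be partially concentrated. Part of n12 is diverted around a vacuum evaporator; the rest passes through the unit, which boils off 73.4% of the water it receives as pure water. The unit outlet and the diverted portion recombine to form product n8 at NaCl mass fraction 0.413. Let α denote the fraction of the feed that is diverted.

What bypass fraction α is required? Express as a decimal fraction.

0.406

All 200.4×0.310 = 62.124 tonne/day of NaCl reaches n8, so n8 = 62.124/0.413 = 150.42 tonne/day and vapour = 49.979 tonne/day.
The evaporator receives (1−α)·200.4 of feed at 0.572 water and removes 0.734 of that water:
0.734×0.572×(1−α)×200.4 = 49.979
(1−α) = 49.979/84.138 = 0.5940;  α = 0.4060.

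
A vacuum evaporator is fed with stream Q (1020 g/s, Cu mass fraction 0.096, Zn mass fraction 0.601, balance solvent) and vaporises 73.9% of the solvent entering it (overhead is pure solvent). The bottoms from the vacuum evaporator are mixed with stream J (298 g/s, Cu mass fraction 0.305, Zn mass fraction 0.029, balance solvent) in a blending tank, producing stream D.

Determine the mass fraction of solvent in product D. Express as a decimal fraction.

Vapour removed = 0.739×0.303×1020 = 228.4 g/s; concentrate = 791.6 g/s.
solvent reaching the mixer = 80.665 (from concentrate) + 298×0.666 = 279.13 g/s.
Product flow = 791.6 + 298 = 1089.6 g/s; solvent fraction = 0.256.

0.256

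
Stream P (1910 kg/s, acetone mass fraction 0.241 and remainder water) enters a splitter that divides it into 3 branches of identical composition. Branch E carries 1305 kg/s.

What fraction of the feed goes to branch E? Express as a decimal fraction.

0.683

Fraction to E = 1305/1910 = 0.6832.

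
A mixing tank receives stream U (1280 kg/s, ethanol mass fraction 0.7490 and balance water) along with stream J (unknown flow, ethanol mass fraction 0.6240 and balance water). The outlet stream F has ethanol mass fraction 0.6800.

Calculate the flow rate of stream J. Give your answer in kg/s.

1577 kg/s

Let J be the unknown flow. Total out = 1280 + J.
ethanol balance: 958.72 + 0.624·J = 0.680·(1280 + J)
(0.624 − 0.680)·J = 0.680×1280 − 958.72 = -88.32
J = -88.32 / -0.056 = 1577.1 kg/s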